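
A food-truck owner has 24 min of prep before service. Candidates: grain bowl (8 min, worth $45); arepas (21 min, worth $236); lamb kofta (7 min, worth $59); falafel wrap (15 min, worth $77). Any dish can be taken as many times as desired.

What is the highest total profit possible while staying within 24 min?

236

The ratio ordering already packs tightly: arepas, 21 min, 236.
Every other selection either busts 24 min or fails to beat 236.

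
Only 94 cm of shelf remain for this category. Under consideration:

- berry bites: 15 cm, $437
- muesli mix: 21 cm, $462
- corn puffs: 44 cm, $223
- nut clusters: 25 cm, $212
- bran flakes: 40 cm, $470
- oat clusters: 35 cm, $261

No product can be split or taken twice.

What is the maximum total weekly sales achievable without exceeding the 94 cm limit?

1369

Density check — berry bites 29.13, muesli mix 22.00, bran flakes 11.75 are the best per cm.
Taking berry bites + muesli mix + bran flakes: 76 cm used, 1369 in weekly sales.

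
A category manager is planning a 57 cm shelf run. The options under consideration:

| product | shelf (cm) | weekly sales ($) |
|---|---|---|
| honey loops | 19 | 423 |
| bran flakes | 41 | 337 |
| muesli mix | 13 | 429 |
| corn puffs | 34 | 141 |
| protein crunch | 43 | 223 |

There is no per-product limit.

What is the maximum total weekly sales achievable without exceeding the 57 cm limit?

Density check — muesli mix 33.00, honey loops 22.26, bran flakes 8.22, protein crunch 5.19 are the best per cm.
4×muesli mix uses 52 of the 57 cm and totals 1716.
No other feasible combination exceeds 1716.

1716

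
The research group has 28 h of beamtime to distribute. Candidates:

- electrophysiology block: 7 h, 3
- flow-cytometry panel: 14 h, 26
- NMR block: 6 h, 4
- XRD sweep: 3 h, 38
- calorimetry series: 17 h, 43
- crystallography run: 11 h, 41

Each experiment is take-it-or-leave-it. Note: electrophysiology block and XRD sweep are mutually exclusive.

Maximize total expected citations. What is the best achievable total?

105

Taking flow-cytometry panel + XRD sweep + crystallography run: 28 h used, 105 in expected citations.
Runner-up NMR block + XRD sweep + calorimetry series tops out at 85.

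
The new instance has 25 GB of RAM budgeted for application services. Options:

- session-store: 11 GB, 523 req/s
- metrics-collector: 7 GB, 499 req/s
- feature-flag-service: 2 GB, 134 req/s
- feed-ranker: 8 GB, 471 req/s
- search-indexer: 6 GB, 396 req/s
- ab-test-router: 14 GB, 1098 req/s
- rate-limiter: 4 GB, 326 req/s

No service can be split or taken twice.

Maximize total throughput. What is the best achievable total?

Best packing: metrics-collector + ab-test-router + rate-limiter — 25 GB, 1923 total.
Next best is search-indexer + ab-test-router + rate-limiter at 1820 (24 GB) — short by 103.

1923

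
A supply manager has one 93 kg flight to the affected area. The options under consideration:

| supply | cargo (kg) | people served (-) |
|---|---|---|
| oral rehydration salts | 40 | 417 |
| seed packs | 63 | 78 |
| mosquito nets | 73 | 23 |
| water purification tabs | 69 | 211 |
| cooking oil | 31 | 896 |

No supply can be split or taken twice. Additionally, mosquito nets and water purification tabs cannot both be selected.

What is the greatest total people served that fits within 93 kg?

By people served per kg: cooking oil 28.90, oral rehydration salts 10.43, water purification tabs 3.06 lead.
The ratio ordering already packs tightly: oral rehydration salts + cooking oil, 71 kg, 1313.

1313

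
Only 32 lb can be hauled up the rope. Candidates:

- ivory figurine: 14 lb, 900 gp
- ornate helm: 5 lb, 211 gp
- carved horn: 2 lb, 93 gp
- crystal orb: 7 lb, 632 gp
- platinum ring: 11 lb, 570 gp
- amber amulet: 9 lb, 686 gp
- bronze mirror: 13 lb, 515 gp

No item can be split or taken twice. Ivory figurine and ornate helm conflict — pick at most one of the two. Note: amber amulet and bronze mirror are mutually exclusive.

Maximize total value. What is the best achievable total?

2311

Density check — crystal orb 90.29, amber amulet 76.22, ivory figurine 64.29, platinum ring 51.82 are the best per lb.
Ivory figurine + carved horn + crystal orb + amber amulet uses 32 of the 32 lb and totals 2311.
Every other selection either busts 32 lb or breaks a pairing rule or fails to beat 2311.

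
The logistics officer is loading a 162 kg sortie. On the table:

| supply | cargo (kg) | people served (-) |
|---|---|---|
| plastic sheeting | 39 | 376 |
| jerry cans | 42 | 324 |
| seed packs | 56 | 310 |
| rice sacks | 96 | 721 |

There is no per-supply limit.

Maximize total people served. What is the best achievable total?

1504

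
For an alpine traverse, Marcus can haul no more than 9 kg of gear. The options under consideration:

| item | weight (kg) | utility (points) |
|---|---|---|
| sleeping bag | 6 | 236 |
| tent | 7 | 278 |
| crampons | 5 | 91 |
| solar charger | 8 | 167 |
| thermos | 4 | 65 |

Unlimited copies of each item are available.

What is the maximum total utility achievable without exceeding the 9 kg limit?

The ratio ordering already packs tightly: tent, 7 kg, 278.

278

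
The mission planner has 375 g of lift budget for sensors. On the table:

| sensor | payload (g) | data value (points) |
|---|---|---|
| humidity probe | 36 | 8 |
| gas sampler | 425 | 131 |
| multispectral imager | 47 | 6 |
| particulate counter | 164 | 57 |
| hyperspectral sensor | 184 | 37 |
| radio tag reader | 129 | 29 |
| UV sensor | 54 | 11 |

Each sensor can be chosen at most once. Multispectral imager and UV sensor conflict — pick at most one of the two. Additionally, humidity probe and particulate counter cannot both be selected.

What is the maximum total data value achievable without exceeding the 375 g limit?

Taking particulate counter + radio tag reader + UV sensor: 347 g used, 97 in data value.
An exhaustive check of the 128 subsets confirms 97.

97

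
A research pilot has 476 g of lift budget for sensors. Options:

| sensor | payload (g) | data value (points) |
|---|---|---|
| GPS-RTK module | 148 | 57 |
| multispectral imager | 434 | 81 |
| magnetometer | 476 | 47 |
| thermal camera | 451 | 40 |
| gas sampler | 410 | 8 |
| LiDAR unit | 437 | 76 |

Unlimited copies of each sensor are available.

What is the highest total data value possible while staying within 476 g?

Ranking by ratio (data value/g): GPS-RTK module 0.39, multispectral imager 0.19, LiDAR unit 0.17, magnetometer 0.10.
Best packing: 3×GPS-RTK module — 444 g, 171 total.
That's the maximum — no swap from here does better than 171.

171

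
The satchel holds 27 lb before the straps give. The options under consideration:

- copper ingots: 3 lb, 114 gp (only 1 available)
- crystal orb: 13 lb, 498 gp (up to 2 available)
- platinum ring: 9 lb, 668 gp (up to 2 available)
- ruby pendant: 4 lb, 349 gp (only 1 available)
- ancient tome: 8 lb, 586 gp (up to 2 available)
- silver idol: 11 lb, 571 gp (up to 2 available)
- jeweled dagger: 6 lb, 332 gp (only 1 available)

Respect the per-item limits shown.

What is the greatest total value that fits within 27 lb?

Filling by ratio: copper ingots + 2×platinum ring + ruby pendant for 1799, with 2 lb left unused.
The 12 lb tied up in copper ingots and platinum ring is better spent on ancient tome + jeweled dagger — total rises to 1935 (27 lb).
Nothing else within 27 lb beats 1935.

1935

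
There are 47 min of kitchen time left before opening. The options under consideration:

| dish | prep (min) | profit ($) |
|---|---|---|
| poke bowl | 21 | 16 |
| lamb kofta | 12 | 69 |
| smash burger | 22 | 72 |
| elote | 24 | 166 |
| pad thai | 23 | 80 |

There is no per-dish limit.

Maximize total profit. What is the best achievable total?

By profit per min: elote 6.92, lamb kofta 5.75, pad thai 3.48, smash burger 3.27 lead.
Filling by ratio: lamb kofta + elote for 235, with 11 min left unused.
The 12 min tied up in lamb kofta is better spent on pad thai — total rises to 246 (47 min).
That's the maximum — no swap from here does better than 246.

246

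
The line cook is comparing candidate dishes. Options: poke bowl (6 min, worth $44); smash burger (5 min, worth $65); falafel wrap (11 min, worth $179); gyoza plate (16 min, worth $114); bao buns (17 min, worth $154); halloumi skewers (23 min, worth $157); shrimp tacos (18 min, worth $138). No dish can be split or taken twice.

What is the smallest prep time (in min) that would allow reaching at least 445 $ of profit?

44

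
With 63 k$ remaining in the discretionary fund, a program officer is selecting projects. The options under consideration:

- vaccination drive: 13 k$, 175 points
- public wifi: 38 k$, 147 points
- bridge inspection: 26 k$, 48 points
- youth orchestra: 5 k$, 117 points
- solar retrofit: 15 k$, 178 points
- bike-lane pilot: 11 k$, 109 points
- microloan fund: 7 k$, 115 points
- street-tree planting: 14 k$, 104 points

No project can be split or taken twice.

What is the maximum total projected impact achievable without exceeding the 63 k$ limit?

Density check — youth orchestra 23.40, microloan fund 16.43, vaccination drive 13.46 are the best per k$.
Taking vaccination drive + youth orchestra + solar retrofit + bike-lane pilot + microloan fund: 51 k$ used, 694 in projected impact.
The closest alternative, vaccination drive + youth orchestra + solar retrofit + microloan fund + street-tree planting, reaches only 689.

694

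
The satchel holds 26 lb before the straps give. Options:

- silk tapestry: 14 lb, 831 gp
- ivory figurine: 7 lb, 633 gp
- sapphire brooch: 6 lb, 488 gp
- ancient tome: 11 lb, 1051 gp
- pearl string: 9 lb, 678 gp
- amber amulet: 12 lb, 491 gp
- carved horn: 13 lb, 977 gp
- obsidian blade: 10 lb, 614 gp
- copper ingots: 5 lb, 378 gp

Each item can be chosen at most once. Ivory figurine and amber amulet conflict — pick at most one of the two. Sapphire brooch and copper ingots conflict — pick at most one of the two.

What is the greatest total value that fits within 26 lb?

2217

By value per lb: ancient tome 95.55, ivory figurine 90.43, sapphire brooch 81.33, copper ingots 75.60 lead.
Taking the top-ratio items first gives ivory figurine + sapphire brooch + ancient tome for 2172 (24 lb).
Replace ivory figurine with pearl string: the trade gains 45 net, giving 2217 at 26 lb.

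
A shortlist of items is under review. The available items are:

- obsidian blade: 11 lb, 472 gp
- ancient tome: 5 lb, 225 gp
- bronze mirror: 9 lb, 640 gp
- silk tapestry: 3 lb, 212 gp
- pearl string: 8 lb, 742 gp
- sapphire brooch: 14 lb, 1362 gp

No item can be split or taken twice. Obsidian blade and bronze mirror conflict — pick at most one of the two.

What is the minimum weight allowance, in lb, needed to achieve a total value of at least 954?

11

Look for the lowest-weight combination reaching 954.
silk tapestry + pearl string: 954 value at 11 lb.
Any bundle with less than 11 lb falls short of 954.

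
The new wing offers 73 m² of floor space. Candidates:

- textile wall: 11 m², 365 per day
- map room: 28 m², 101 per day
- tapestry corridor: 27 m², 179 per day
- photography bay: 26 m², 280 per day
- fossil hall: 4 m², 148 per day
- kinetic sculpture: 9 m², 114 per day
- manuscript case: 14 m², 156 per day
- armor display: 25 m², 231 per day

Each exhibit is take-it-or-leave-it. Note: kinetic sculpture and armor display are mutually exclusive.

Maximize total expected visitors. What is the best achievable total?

1063

Textile wall + photography bay + fossil hall + kinetic sculpture + manuscript case uses 64 of the 73 m² and totals 1063.
The closest alternative, textile wall + photography bay + fossil hall + armor display, reaches only 1024.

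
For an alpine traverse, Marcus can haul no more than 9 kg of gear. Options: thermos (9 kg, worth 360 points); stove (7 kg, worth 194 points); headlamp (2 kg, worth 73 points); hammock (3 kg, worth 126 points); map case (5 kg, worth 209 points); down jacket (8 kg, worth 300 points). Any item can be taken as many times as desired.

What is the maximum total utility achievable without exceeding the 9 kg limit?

378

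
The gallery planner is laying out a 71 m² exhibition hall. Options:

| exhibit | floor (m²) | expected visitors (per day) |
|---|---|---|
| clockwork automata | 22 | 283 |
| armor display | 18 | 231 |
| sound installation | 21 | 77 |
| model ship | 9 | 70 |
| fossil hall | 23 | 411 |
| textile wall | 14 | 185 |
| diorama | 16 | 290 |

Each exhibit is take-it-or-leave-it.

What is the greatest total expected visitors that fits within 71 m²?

1117

Armor display + fossil hall + textile wall + diorama uses 71 of the 71 m² and totals 1117.
The closest alternative, clockwork automata + model ship + fossil hall + diorama, reaches only 1054.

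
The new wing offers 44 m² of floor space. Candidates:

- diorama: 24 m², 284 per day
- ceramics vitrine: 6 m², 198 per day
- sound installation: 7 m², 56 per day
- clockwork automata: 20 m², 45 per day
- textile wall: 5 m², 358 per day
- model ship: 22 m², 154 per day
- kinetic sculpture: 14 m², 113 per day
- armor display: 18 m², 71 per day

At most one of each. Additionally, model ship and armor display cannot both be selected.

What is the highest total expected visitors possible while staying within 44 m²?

896

Taking diorama + ceramics vitrine + sound installation + textile wall: 42 m² used, 896 in expected visitors.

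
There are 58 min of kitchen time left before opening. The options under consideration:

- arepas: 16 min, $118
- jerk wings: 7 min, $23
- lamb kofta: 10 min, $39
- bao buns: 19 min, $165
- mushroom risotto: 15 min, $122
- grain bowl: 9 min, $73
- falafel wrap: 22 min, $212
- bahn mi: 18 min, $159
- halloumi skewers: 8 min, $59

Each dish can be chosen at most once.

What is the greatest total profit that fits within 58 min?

Filling by ratio: mushroom risotto + falafel wrap + bahn mi for 493, with 3 min left unused.
A better packing is bao buns + grain bowl + falafel wrap + halloumi skewers: 58 min, total 509.

509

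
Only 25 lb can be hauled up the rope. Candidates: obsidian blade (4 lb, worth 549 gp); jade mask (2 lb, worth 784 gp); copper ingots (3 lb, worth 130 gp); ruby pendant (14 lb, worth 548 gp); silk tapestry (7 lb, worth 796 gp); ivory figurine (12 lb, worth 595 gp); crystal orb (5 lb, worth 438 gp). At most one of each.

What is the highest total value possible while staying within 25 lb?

Ranking by ratio (value/lb): jade mask 392.00, obsidian blade 137.25, silk tapestry 113.71.
The ratio heuristic lands on obsidian blade + jade mask + copper ingots + silk tapestry + crystal orb (2697) but leaves 4 lb idle.
The 8 lb tied up in copper ingots and crystal orb is better spent on ivory figurine — total rises to 2724 (25 lb).
That's the maximum — no swap from here does better than 2724.

2724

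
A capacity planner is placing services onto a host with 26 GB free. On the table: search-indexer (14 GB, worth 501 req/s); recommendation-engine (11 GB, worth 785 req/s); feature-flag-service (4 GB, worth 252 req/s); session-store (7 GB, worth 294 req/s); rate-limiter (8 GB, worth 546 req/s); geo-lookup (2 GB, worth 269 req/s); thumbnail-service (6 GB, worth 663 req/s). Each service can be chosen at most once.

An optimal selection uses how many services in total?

Optimal total is 2011.
recommendation-engine + session-store + geo-lookup + thumbnail-service hits 2011 at 26 GB.
Any selection reaching 2011 contains exactly 4 services.

4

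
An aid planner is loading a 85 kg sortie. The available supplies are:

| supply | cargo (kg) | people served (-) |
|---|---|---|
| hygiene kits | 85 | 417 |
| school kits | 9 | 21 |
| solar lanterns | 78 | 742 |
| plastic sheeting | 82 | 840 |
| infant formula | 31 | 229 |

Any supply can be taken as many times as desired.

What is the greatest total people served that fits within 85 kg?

Plastic sheeting uses 82 of the 85 kg and totals 840.

840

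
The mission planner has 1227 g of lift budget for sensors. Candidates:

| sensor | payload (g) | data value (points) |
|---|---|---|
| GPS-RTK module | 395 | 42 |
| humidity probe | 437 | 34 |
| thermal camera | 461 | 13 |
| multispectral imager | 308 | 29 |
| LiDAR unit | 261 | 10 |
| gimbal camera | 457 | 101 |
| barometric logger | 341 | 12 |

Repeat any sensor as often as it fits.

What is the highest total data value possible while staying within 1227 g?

231

Multispectral imager + 2×gimbal camera uses 1222 of the 1227 g and totals 231.
Nothing else within 1227 g beats 231.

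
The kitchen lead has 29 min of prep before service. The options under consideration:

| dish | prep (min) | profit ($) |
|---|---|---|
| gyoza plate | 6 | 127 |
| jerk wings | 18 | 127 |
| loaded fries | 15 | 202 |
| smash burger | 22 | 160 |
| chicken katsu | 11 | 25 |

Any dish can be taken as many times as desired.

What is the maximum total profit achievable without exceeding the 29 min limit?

508

The ratio ordering already packs tightly: 4×gyoza plate, 24 min, 508.
Every other selection either busts 29 min or fails to beat 508.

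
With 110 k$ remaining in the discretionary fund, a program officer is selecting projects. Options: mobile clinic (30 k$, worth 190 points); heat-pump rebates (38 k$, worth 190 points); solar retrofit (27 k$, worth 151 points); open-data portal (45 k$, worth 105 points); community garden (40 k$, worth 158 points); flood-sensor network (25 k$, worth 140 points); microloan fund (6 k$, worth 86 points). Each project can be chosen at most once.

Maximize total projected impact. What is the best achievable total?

617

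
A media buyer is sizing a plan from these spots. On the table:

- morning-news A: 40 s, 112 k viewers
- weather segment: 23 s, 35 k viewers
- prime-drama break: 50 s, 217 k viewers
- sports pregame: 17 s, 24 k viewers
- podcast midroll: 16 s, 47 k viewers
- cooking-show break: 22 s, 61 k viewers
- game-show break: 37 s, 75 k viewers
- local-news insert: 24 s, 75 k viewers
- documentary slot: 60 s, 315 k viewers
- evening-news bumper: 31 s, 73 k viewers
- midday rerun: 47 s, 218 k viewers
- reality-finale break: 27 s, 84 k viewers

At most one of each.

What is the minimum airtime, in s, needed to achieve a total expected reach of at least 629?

145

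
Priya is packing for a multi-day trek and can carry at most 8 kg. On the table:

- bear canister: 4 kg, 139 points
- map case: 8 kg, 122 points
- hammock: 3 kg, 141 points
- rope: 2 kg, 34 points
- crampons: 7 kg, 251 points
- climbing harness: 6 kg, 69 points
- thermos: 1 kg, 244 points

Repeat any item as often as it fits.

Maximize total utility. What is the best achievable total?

Taking 8×thermos: 8 kg used, 1952 in utility.
That's the maximum — no swap from here does better than 1952.

1952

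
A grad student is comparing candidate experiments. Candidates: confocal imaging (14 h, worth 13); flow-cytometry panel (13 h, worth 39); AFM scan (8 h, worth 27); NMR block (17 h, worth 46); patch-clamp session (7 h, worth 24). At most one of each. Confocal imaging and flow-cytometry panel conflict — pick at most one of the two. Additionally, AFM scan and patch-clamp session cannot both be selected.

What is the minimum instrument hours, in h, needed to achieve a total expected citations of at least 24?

7

Minimise h subject to total expected citations ≥ 24.
patch-clamp session: 24 expected citations at 7 h.
No combination under 7 h hits 24.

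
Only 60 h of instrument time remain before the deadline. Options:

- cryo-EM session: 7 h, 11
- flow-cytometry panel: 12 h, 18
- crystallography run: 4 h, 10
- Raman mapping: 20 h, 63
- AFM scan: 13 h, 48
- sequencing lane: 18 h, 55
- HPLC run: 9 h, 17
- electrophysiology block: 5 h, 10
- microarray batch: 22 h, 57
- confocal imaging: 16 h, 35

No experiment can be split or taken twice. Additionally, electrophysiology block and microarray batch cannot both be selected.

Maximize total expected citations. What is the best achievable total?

186

Taking crystallography run + Raman mapping + AFM scan + sequencing lane + electrophysiology block: 60 h used, 186 in expected citations.
Next best is Raman mapping + AFM scan + sequencing lane + HPLC run at 183 (60 h) — short by 3.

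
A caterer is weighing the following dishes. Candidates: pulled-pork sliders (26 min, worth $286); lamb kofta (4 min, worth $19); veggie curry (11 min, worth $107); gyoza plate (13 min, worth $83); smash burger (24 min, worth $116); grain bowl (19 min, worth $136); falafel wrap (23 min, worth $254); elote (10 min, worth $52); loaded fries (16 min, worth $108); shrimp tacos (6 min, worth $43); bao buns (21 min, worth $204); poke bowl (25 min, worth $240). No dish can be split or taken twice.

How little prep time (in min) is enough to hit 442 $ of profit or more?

44

Need the lightest bundle worth ≥ 442.
Taking falafel wrap + bao buns gives 458 (≥ 442) for 44 min.
No combination under 44 min hits 442.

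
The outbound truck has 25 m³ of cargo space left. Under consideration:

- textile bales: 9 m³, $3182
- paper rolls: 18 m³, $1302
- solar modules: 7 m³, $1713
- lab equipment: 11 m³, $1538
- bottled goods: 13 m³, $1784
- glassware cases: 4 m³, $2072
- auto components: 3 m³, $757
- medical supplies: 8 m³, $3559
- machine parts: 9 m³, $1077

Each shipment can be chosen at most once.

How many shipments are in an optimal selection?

Best achievable revenue is 9570.
One optimal bundle: textile bales + glassware cases + auto components + medical supplies (24 m³).
Every optimal selection uses 4 shipments.

4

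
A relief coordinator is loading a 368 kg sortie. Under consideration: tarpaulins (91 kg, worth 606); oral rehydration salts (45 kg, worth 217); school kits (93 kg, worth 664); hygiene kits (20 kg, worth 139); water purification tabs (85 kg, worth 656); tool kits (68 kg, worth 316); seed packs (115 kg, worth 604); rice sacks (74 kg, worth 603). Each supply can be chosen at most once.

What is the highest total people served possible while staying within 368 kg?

Density check — rice sacks 8.15, water purification tabs 7.72, school kits 7.14, hygiene kits 6.95 are the best per kg.
Best packing: tarpaulins + school kits + hygiene kits + water purification tabs + rice sacks — 363 kg, 2668 total.

2668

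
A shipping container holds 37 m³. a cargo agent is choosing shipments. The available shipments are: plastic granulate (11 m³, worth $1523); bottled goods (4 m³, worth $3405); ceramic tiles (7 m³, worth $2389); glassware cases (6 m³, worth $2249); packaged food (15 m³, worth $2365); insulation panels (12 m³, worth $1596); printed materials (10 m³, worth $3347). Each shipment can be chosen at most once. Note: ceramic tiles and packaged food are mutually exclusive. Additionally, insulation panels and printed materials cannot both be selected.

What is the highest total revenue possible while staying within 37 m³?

11390

By revenue per m³: bottled goods 851.25, glassware cases 374.83, ceramic tiles 341.29 lead.
Best packing: bottled goods + ceramic tiles + glassware cases + printed materials — 27 m³, 11390 total.
No other feasible combination exceeds 11390.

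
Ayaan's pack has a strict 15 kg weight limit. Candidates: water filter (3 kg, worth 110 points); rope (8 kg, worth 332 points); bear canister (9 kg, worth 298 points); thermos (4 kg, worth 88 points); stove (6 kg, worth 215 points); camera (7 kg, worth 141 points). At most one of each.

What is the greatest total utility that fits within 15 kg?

547

A density-first pass picks water filter + rope + thermos — 530 at 15 kg.
The 7 kg tied up in water filter and thermos is better spent on stove — total rises to 547 (14 kg).
Runner-up water filter + rope + thermos tops out at 530.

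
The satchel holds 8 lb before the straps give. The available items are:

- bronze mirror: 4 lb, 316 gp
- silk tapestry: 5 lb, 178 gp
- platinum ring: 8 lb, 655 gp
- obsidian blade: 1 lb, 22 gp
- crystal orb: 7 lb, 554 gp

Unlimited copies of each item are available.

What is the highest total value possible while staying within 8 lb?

655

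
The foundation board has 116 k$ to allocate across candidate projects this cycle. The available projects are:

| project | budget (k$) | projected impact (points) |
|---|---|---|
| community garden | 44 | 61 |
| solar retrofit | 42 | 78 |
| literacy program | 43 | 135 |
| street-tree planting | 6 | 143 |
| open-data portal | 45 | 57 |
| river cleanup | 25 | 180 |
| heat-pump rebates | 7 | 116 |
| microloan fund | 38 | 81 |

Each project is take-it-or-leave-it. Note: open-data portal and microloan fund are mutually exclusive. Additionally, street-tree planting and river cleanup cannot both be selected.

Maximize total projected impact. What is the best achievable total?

512

Density check — street-tree planting 23.83, heat-pump rebates 16.57, river cleanup 7.20 are the best per k$.
Best packing: literacy program + river cleanup + heat-pump rebates + microloan fund — 113 k$, 512 total.
That's the maximum — no feasible swap from here does better than 512.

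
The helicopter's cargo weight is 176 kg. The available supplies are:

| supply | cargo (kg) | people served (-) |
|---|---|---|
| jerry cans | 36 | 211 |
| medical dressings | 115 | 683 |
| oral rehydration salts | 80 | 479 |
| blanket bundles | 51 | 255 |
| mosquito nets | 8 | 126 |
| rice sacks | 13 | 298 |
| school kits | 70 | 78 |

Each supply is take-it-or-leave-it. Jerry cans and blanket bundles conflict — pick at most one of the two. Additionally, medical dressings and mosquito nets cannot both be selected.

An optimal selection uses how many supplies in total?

3

Best achievable people served is 1192.
jerry cans + medical dressings + rice sacks hits 1192 at 164 kg.
Any selection reaching 1192 contains exactly 3 supplies.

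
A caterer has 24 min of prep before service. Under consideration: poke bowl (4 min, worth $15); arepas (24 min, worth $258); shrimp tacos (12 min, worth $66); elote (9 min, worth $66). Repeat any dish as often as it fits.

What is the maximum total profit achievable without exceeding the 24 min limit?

258

Best packing: arepas — 24 min, 258 total.
Every other selection either busts 24 min or fails to beat 258.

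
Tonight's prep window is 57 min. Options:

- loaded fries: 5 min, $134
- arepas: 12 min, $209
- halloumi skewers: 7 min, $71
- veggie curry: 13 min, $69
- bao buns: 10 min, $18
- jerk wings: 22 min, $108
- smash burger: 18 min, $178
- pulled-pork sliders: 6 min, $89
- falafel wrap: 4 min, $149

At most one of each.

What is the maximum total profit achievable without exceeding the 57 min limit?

830

Taking loaded fries + arepas + halloumi skewers + smash burger + pulled-pork sliders + falafel wrap: 52 min used, 830 in profit.
The closest alternative, loaded fries + arepas + bao buns + smash burger + pulled-pork sliders + falafel wrap, reaches only 777.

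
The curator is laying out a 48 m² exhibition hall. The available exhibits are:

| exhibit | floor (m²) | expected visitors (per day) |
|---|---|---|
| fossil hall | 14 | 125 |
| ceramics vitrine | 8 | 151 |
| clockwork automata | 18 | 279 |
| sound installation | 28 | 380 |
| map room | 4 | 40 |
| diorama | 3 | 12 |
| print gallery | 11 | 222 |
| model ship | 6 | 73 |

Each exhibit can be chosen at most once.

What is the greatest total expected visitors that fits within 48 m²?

The ratio ordering already packs tightly: ceramics vitrine + clockwork automata + map room + print gallery + model ship, 47 m², 765.
Next best is ceramics vitrine + sound installation + print gallery at 753 (47 m²) — short by 12.

765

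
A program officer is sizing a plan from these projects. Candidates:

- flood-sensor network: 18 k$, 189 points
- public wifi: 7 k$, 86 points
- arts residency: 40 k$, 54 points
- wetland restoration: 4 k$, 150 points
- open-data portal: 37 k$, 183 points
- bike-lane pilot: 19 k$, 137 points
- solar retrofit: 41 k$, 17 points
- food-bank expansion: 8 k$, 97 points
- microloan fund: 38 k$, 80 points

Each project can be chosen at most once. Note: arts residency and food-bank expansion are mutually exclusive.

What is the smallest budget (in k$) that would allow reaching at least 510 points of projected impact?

37

Minimise k$ subject to total projected impact ≥ 510.
flood-sensor network + public wifi + wetland restoration + food-bank expansion: 522 projected impact at 37 k$.
No combination under 37 k$ hits 510.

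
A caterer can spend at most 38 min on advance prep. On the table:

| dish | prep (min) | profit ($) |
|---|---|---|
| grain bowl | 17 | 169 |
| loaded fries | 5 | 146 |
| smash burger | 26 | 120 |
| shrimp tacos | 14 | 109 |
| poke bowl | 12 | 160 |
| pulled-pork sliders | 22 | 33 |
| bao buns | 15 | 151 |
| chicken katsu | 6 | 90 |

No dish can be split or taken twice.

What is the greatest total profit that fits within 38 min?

Taking loaded fries + poke bowl + bao buns + chicken katsu: 38 min used, 547 in profit.
Runner-up loaded fries + shrimp tacos + poke bowl + chicken katsu tops out at 505.

547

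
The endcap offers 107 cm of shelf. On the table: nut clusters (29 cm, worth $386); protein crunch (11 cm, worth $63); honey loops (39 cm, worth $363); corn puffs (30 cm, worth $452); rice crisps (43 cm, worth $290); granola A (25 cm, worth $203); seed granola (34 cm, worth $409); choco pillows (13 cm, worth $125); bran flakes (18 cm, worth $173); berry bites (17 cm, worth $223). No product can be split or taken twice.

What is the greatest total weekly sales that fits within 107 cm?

1372

Ranking by ratio (weekly sales/cm): corn puffs 15.07, nut clusters 13.31, berry bites 13.12, seed granola 12.03.
A density-first pass picks nut clusters + corn puffs + choco pillows + bran flakes + berry bites — 1359 at 107 cm.
Dropping bran flakes and berry bites frees 35 cm; slotting in seed granola (34 cm) lifts the total to 1372 at 106 cm.
That's the maximum — no swap from here does better than 1372.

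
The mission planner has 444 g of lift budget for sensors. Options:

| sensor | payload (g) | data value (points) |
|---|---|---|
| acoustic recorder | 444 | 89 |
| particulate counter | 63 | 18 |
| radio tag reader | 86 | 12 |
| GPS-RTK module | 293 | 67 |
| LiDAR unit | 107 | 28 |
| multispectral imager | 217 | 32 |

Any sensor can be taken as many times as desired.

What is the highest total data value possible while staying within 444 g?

126

The ratio ordering already packs tightly: 7×particulate counter, 441 g, 126.
Every other selection either busts 444 g or fails to beat 126.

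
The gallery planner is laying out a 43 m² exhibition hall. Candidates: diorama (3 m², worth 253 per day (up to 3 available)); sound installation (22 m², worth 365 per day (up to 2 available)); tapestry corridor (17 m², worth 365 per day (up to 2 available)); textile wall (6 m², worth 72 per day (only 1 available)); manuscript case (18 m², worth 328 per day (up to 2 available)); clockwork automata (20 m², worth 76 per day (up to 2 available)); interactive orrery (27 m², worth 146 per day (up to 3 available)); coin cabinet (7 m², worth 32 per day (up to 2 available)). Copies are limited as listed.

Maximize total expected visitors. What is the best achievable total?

1489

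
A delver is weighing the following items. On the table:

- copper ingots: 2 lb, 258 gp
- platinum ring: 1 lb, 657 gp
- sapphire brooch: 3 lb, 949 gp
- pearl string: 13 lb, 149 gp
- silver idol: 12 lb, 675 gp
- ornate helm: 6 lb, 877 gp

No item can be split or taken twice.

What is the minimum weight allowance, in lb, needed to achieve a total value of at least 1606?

4

Need the lightest bundle worth ≥ 1606.
platinum ring + sapphire brooch reaches 1606 using 4 lb.
No combination under 4 lb hits 1606.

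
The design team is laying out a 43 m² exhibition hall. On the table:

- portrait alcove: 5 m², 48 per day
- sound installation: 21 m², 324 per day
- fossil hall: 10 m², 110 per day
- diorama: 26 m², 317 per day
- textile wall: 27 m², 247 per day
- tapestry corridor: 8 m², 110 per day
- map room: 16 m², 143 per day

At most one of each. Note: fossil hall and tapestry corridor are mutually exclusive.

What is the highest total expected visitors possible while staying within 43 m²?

Ranking by ratio (expected visitors/m²): sound installation 15.43, tapestry corridor 13.75, diorama 12.19.
Best packing: portrait alcove + sound installation + map room — 42 m², 515 total.
An exhaustive check of the 128 subsets confirms 515.

515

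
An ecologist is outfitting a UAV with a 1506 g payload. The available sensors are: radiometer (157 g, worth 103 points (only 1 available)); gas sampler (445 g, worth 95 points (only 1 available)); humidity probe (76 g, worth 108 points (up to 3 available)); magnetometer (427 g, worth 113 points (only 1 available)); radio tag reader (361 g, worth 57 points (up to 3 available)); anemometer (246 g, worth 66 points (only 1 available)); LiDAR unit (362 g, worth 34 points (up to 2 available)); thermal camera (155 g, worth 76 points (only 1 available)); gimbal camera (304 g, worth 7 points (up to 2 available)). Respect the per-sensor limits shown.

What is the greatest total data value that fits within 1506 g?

Greedy by ratio would take radiometer + 3×humidity probe + magnetometer + anemometer + thermal camera: 1213 g used, total 682.
Replace anemometer with gas sampler: the trade gains 29 net, giving 711 at 1412 g.
Nothing else within 1506 g beats 711.

711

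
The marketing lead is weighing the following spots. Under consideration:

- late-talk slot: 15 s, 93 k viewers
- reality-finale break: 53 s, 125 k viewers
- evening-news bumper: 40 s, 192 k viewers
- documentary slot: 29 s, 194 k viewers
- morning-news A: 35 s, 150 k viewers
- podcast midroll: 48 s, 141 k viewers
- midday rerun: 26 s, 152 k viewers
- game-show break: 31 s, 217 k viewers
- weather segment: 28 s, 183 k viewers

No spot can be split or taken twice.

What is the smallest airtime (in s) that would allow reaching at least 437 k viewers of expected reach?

70

Look for the lowest-airtime combination reaching 437.
late-talk slot + documentary slot + midday rerun reaches 439 using 70 s.
Any bundle with less than 70 s falls short of 437.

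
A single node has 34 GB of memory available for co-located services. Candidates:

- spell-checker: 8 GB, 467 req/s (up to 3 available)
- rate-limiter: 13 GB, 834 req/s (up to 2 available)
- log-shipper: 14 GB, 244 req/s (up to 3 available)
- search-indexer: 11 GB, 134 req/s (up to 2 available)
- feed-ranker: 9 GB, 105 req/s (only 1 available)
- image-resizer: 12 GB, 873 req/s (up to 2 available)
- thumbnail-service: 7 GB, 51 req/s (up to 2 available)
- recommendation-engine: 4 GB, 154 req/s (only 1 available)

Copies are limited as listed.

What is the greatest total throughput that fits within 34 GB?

2213

Spell-checker + 2×image-resizer uses 32 of the 34 GB and totals 2213.
No other feasible combination exceeds 2213.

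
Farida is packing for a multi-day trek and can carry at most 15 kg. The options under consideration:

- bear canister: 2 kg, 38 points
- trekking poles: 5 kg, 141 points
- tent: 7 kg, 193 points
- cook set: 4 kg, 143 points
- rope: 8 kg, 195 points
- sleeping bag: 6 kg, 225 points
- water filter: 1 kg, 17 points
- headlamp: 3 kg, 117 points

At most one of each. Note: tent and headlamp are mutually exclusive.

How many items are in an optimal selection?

4

The maximum utility within 15 kg is 523.
bear canister + cook set + sleeping bag + headlamp hits 523 at 15 kg.
All optima have 4 items.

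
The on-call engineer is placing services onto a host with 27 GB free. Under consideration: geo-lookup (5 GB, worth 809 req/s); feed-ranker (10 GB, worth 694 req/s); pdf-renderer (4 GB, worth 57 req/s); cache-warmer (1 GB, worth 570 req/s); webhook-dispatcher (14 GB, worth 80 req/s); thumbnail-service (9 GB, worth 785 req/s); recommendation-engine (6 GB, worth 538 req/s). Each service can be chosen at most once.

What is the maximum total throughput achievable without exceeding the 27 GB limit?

2858

The ratio heuristic lands on geo-lookup + pdf-renderer + cache-warmer + thumbnail-service + recommendation-engine (2759) but leaves 2 GB idle.
The 10 GB tied up in pdf-renderer and recommendation-engine is better spent on feed-ranker — total rises to 2858 (25 GB).
That's the maximum — no swap from here does better than 2858.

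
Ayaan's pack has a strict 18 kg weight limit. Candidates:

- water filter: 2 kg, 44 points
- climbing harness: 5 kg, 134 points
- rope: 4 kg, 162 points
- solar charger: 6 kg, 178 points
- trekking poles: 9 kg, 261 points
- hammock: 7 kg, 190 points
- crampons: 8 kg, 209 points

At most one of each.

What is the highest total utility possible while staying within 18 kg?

557

By utility per kg: rope 40.50, solar charger 29.67, trekking poles 29.00 lead.
Greedy by ratio would take rope + solar charger + hammock: 17 kg used, total 530.
The 13 kg tied up in solar charger and hammock is better spent on climbing harness + trekking poles — total rises to 557 (18 kg).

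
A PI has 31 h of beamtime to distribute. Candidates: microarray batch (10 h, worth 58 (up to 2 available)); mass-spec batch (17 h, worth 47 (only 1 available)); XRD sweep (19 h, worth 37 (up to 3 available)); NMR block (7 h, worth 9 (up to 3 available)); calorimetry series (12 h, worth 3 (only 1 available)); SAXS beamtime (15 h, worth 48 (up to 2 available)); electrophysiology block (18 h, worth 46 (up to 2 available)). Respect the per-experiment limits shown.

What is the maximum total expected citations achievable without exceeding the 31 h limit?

125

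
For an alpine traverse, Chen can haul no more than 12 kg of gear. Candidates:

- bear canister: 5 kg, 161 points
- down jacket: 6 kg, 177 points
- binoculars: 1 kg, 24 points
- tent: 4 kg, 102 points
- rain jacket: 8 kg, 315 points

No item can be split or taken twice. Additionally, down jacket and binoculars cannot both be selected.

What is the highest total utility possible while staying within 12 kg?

Best packing: tent + rain jacket — 12 kg, 417 total.

417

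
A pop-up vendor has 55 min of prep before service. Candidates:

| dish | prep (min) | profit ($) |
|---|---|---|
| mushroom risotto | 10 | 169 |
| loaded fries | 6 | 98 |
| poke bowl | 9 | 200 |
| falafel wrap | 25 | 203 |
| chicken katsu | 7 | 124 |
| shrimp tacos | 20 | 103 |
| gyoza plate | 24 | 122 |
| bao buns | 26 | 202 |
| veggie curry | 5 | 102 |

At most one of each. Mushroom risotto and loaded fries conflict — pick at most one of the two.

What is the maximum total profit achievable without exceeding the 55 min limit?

Best packing: loaded fries + poke bowl + falafel wrap + chicken katsu + veggie curry — 52 min, 727 total.
Nothing else feasible within 55 min beats 727.

727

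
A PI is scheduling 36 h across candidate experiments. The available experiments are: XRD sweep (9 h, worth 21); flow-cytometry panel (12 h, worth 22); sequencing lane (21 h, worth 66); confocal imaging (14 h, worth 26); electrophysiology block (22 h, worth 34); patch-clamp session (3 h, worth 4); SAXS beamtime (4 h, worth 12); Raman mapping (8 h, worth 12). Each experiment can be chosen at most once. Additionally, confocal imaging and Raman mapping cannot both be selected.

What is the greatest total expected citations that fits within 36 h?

99

Density check — sequencing lane 3.14, SAXS beamtime 3.00, XRD sweep 2.33, confocal imaging 1.86 are the best per h.
The ratio ordering already packs tightly: XRD sweep + sequencing lane + SAXS beamtime, 34 h, 99.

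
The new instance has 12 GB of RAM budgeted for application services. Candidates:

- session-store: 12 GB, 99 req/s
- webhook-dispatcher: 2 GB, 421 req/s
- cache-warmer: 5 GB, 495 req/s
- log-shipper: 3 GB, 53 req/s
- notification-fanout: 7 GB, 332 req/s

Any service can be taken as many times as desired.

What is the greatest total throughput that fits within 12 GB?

2526

Taking 6×webhook-dispatcher: 12 GB used, 2526 in throughput.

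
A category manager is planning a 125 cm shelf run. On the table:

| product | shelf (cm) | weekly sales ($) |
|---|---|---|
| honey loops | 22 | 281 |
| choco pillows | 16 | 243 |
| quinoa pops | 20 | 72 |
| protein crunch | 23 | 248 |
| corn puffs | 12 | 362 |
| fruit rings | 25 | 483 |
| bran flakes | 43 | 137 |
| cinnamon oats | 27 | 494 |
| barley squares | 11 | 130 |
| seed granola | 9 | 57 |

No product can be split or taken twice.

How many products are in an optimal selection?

The maximum weekly sales within 125 cm is 2111.
honey loops + choco pillows + protein crunch + corn puffs + fruit rings + cinnamon oats hits 2111 at 125 cm.
Any selection reaching 2111 contains exactly 6 products.

6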